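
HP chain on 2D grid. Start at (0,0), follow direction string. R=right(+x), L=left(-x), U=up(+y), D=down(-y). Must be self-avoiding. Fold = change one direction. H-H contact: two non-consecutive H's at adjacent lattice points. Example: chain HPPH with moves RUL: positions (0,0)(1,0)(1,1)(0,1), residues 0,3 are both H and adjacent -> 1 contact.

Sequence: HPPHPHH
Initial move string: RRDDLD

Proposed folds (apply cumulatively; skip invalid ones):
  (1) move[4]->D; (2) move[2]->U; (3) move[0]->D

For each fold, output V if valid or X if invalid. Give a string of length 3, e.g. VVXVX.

Answer: VXV

Derivation:
Initial: RRDDLD -> [(0, 0), (1, 0), (2, 0), (2, -1), (2, -2), (1, -2), (1, -3)]
Fold 1: move[4]->D => RRDDDD VALID
Fold 2: move[2]->U => RRUDDD INVALID (collision), skipped
Fold 3: move[0]->D => DRDDDD VALID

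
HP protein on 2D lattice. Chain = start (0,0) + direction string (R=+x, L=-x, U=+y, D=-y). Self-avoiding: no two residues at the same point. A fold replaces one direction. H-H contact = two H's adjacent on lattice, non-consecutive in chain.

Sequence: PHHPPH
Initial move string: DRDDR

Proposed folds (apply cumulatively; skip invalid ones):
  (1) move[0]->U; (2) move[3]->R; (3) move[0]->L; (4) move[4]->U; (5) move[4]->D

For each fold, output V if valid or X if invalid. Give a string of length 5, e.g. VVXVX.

Answer: VVXVV

Derivation:
Initial: DRDDR -> [(0, 0), (0, -1), (1, -1), (1, -2), (1, -3), (2, -3)]
Fold 1: move[0]->U => URDDR VALID
Fold 2: move[3]->R => URDRR VALID
Fold 3: move[0]->L => LRDRR INVALID (collision), skipped
Fold 4: move[4]->U => URDRU VALID
Fold 5: move[4]->D => URDRD VALID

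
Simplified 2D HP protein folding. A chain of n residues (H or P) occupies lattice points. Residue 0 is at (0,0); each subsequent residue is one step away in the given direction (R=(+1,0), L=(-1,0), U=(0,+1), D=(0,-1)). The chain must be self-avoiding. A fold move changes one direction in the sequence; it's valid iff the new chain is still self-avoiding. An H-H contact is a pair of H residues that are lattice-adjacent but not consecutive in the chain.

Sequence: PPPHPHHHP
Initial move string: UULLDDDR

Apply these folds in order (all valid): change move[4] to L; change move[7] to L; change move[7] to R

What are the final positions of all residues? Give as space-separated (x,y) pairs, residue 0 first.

Answer: (0,0) (0,1) (0,2) (-1,2) (-2,2) (-3,2) (-3,1) (-3,0) (-2,0)

Derivation:
Initial moves: UULLDDDR
Fold: move[4]->L => UULLLDDR (positions: [(0, 0), (0, 1), (0, 2), (-1, 2), (-2, 2), (-3, 2), (-3, 1), (-3, 0), (-2, 0)])
Fold: move[7]->L => UULLLDDL (positions: [(0, 0), (0, 1), (0, 2), (-1, 2), (-2, 2), (-3, 2), (-3, 1), (-3, 0), (-4, 0)])
Fold: move[7]->R => UULLLDDR (positions: [(0, 0), (0, 1), (0, 2), (-1, 2), (-2, 2), (-3, 2), (-3, 1), (-3, 0), (-2, 0)])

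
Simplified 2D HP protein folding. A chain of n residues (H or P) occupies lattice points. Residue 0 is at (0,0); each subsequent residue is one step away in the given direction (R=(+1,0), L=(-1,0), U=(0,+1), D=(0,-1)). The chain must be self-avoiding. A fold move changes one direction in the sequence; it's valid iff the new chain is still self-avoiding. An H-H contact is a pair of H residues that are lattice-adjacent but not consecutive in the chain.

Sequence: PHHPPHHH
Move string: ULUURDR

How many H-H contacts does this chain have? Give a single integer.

Positions: [(0, 0), (0, 1), (-1, 1), (-1, 2), (-1, 3), (0, 3), (0, 2), (1, 2)]
H-H contact: residue 1 @(0,1) - residue 6 @(0, 2)

Answer: 1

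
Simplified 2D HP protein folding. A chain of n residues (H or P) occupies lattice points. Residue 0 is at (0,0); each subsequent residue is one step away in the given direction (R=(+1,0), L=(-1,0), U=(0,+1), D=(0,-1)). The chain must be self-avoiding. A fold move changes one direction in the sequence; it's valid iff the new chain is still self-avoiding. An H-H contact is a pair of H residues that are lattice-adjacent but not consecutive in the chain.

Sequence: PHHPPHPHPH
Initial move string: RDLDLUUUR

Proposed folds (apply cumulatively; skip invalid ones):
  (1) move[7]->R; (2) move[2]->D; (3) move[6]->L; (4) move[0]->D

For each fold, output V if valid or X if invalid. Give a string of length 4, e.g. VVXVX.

Initial: RDLDLUUUR -> [(0, 0), (1, 0), (1, -1), (0, -1), (0, -2), (-1, -2), (-1, -1), (-1, 0), (-1, 1), (0, 1)]
Fold 1: move[7]->R => RDLDLUURR INVALID (collision), skipped
Fold 2: move[2]->D => RDDDLUUUR INVALID (collision), skipped
Fold 3: move[6]->L => RDLDLULUR VALID
Fold 4: move[0]->D => DDLDLULUR VALID

Answer: XXVV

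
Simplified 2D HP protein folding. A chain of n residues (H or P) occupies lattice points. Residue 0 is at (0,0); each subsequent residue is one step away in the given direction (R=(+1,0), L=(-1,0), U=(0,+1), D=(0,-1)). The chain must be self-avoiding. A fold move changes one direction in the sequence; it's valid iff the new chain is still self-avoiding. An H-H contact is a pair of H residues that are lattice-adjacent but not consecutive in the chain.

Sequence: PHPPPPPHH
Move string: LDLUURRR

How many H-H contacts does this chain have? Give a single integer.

Answer: 0

Derivation:
Positions: [(0, 0), (-1, 0), (-1, -1), (-2, -1), (-2, 0), (-2, 1), (-1, 1), (0, 1), (1, 1)]
No H-H contacts found.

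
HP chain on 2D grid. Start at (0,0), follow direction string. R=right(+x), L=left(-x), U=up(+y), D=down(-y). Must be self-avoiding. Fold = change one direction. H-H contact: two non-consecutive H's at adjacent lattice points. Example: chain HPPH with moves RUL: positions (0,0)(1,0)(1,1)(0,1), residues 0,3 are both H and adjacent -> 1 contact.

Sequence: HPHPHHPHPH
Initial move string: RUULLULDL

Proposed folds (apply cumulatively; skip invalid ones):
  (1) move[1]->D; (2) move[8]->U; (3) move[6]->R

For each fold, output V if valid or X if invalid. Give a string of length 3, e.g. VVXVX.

Initial: RUULLULDL -> [(0, 0), (1, 0), (1, 1), (1, 2), (0, 2), (-1, 2), (-1, 3), (-2, 3), (-2, 2), (-3, 2)]
Fold 1: move[1]->D => RDULLULDL INVALID (collision), skipped
Fold 2: move[8]->U => RUULLULDU INVALID (collision), skipped
Fold 3: move[6]->R => RUULLURDL INVALID (collision), skipped

Answer: XXX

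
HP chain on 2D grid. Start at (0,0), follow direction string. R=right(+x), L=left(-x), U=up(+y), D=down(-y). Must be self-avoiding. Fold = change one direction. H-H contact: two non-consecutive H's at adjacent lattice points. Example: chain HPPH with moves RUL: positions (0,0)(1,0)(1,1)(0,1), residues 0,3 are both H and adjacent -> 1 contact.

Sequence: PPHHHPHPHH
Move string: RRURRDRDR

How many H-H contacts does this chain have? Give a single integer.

Answer: 0

Derivation:
Positions: [(0, 0), (1, 0), (2, 0), (2, 1), (3, 1), (4, 1), (4, 0), (5, 0), (5, -1), (6, -1)]
No H-H contacts found.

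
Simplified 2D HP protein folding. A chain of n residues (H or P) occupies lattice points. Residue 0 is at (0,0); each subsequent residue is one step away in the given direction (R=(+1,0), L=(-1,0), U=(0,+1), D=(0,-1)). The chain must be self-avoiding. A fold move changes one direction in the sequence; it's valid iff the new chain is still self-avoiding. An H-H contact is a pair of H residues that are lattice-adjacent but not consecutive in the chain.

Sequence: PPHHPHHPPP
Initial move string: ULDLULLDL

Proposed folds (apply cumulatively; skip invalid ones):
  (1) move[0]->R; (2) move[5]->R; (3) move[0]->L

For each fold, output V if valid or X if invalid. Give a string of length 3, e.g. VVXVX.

Answer: XXV

Derivation:
Initial: ULDLULLDL -> [(0, 0), (0, 1), (-1, 1), (-1, 0), (-2, 0), (-2, 1), (-3, 1), (-4, 1), (-4, 0), (-5, 0)]
Fold 1: move[0]->R => RLDLULLDL INVALID (collision), skipped
Fold 2: move[5]->R => ULDLURLDL INVALID (collision), skipped
Fold 3: move[0]->L => LLDLULLDL VALID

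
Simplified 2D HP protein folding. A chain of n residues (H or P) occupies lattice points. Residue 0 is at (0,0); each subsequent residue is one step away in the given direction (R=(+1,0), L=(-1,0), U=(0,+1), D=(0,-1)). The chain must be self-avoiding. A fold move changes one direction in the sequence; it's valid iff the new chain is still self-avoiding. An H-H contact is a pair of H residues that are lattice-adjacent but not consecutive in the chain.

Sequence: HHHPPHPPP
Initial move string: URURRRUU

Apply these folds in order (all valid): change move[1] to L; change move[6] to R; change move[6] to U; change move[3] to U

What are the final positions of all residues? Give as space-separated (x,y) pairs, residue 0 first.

Answer: (0,0) (0,1) (-1,1) (-1,2) (-1,3) (0,3) (1,3) (1,4) (1,5)

Derivation:
Initial moves: URURRRUU
Fold: move[1]->L => ULURRRUU (positions: [(0, 0), (0, 1), (-1, 1), (-1, 2), (0, 2), (1, 2), (2, 2), (2, 3), (2, 4)])
Fold: move[6]->R => ULURRRRU (positions: [(0, 0), (0, 1), (-1, 1), (-1, 2), (0, 2), (1, 2), (2, 2), (3, 2), (3, 3)])
Fold: move[6]->U => ULURRRUU (positions: [(0, 0), (0, 1), (-1, 1), (-1, 2), (0, 2), (1, 2), (2, 2), (2, 3), (2, 4)])
Fold: move[3]->U => ULUURRUU (positions: [(0, 0), (0, 1), (-1, 1), (-1, 2), (-1, 3), (0, 3), (1, 3), (1, 4), (1, 5)])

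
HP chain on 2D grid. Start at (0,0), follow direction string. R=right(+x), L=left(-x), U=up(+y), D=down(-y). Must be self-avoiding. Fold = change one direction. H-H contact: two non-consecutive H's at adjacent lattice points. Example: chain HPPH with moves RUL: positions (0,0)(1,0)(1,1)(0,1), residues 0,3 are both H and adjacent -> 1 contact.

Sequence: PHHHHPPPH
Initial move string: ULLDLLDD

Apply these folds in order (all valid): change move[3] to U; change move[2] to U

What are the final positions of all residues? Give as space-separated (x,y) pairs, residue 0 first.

Initial moves: ULLDLLDD
Fold: move[3]->U => ULLULLDD (positions: [(0, 0), (0, 1), (-1, 1), (-2, 1), (-2, 2), (-3, 2), (-4, 2), (-4, 1), (-4, 0)])
Fold: move[2]->U => ULUULLDD (positions: [(0, 0), (0, 1), (-1, 1), (-1, 2), (-1, 3), (-2, 3), (-3, 3), (-3, 2), (-3, 1)])

Answer: (0,0) (0,1) (-1,1) (-1,2) (-1,3) (-2,3) (-3,3) (-3,2) (-3,1)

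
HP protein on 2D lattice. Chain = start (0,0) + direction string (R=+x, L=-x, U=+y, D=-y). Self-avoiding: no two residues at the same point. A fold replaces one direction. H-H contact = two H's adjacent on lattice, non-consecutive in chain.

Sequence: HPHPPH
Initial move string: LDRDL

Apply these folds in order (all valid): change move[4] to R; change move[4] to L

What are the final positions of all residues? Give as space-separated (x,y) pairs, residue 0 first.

Answer: (0,0) (-1,0) (-1,-1) (0,-1) (0,-2) (-1,-2)

Derivation:
Initial moves: LDRDL
Fold: move[4]->R => LDRDR (positions: [(0, 0), (-1, 0), (-1, -1), (0, -1), (0, -2), (1, -2)])
Fold: move[4]->L => LDRDL (positions: [(0, 0), (-1, 0), (-1, -1), (0, -1), (0, -2), (-1, -2)])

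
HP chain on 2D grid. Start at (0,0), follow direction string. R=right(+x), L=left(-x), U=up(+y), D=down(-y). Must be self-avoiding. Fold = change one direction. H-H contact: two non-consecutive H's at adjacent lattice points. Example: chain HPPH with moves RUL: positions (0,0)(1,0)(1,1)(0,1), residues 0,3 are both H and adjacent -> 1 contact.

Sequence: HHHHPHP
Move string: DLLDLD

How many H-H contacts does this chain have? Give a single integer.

Answer: 0

Derivation:
Positions: [(0, 0), (0, -1), (-1, -1), (-2, -1), (-2, -2), (-3, -2), (-3, -3)]
No H-H contacts found.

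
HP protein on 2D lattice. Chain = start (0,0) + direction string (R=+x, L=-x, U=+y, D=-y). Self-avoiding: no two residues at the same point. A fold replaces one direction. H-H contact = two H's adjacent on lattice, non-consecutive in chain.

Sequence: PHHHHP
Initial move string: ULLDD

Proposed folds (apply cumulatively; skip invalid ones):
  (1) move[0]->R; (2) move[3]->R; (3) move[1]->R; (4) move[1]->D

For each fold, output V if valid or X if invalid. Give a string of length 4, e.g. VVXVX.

Answer: XXXX

Derivation:
Initial: ULLDD -> [(0, 0), (0, 1), (-1, 1), (-2, 1), (-2, 0), (-2, -1)]
Fold 1: move[0]->R => RLLDD INVALID (collision), skipped
Fold 2: move[3]->R => ULLRD INVALID (collision), skipped
Fold 3: move[1]->R => URLDD INVALID (collision), skipped
Fold 4: move[1]->D => UDLDD INVALID (collision), skipped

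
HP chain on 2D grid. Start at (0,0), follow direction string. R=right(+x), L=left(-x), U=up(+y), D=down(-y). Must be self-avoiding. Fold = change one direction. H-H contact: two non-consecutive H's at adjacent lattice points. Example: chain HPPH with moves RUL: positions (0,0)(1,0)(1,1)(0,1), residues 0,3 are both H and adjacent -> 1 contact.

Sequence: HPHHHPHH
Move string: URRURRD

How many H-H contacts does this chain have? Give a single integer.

Answer: 0

Derivation:
Positions: [(0, 0), (0, 1), (1, 1), (2, 1), (2, 2), (3, 2), (4, 2), (4, 1)]
No H-H contacts found.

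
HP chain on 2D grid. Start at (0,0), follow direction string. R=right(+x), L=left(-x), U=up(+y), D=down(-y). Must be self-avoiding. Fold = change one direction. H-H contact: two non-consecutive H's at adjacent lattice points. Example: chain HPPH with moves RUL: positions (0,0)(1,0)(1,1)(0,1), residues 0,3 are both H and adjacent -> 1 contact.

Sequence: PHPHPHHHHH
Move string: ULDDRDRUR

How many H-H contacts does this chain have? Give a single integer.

Positions: [(0, 0), (0, 1), (-1, 1), (-1, 0), (-1, -1), (0, -1), (0, -2), (1, -2), (1, -1), (2, -1)]
H-H contact: residue 5 @(0,-1) - residue 8 @(1, -1)

Answer: 1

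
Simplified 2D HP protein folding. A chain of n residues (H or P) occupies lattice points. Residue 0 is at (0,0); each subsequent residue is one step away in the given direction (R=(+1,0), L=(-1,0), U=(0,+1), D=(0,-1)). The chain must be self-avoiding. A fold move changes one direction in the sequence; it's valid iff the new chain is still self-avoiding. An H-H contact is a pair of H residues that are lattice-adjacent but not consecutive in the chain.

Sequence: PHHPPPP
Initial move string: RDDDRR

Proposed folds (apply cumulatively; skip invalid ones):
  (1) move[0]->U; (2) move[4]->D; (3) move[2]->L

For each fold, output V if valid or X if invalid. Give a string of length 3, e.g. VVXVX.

Answer: XVV

Derivation:
Initial: RDDDRR -> [(0, 0), (1, 0), (1, -1), (1, -2), (1, -3), (2, -3), (3, -3)]
Fold 1: move[0]->U => UDDDRR INVALID (collision), skipped
Fold 2: move[4]->D => RDDDDR VALID
Fold 3: move[2]->L => RDLDDR VALID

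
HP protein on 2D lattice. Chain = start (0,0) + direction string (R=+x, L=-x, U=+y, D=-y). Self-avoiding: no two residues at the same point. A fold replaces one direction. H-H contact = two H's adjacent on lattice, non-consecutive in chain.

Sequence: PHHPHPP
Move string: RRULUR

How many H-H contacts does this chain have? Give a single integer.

Positions: [(0, 0), (1, 0), (2, 0), (2, 1), (1, 1), (1, 2), (2, 2)]
H-H contact: residue 1 @(1,0) - residue 4 @(1, 1)

Answer: 1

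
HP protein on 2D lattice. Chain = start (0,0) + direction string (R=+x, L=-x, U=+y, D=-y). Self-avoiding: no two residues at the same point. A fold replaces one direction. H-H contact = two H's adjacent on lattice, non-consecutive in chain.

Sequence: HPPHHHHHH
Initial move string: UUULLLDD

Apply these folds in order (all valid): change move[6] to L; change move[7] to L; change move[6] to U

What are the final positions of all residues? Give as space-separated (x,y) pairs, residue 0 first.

Initial moves: UUULLLDD
Fold: move[6]->L => UUULLLLD (positions: [(0, 0), (0, 1), (0, 2), (0, 3), (-1, 3), (-2, 3), (-3, 3), (-4, 3), (-4, 2)])
Fold: move[7]->L => UUULLLLL (positions: [(0, 0), (0, 1), (0, 2), (0, 3), (-1, 3), (-2, 3), (-3, 3), (-4, 3), (-5, 3)])
Fold: move[6]->U => UUULLLUL (positions: [(0, 0), (0, 1), (0, 2), (0, 3), (-1, 3), (-2, 3), (-3, 3), (-3, 4), (-4, 4)])

Answer: (0,0) (0,1) (0,2) (0,3) (-1,3) (-2,3) (-3,3) (-3,4) (-4,4)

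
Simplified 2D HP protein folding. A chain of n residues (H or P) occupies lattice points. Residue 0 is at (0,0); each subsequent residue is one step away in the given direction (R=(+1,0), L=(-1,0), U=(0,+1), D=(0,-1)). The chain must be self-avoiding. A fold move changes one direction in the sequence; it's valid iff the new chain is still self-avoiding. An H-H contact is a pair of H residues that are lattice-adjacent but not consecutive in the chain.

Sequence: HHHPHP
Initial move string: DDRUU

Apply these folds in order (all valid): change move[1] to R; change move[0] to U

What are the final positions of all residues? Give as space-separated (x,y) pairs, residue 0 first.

Answer: (0,0) (0,1) (1,1) (2,1) (2,2) (2,3)

Derivation:
Initial moves: DDRUU
Fold: move[1]->R => DRRUU (positions: [(0, 0), (0, -1), (1, -1), (2, -1), (2, 0), (2, 1)])
Fold: move[0]->U => URRUU (positions: [(0, 0), (0, 1), (1, 1), (2, 1), (2, 2), (2, 3)])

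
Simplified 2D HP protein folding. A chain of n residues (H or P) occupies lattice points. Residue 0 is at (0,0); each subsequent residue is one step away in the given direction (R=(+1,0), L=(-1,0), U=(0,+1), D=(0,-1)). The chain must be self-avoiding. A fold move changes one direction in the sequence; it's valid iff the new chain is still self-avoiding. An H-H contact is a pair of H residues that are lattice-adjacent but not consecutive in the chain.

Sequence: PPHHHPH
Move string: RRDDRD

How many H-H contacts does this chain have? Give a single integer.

Positions: [(0, 0), (1, 0), (2, 0), (2, -1), (2, -2), (3, -2), (3, -3)]
No H-H contacts found.

Answer: 0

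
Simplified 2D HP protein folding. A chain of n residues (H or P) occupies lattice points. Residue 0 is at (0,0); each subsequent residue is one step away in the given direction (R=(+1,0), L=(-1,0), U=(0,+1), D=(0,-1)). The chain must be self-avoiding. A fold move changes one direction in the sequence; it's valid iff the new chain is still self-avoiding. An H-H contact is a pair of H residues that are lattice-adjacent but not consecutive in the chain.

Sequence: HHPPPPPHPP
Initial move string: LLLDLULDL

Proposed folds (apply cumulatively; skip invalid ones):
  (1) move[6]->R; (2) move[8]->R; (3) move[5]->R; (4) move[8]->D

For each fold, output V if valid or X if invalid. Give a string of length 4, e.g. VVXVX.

Answer: XXXV

Derivation:
Initial: LLLDLULDL -> [(0, 0), (-1, 0), (-2, 0), (-3, 0), (-3, -1), (-4, -1), (-4, 0), (-5, 0), (-5, -1), (-6, -1)]
Fold 1: move[6]->R => LLLDLURDL INVALID (collision), skipped
Fold 2: move[8]->R => LLLDLULDR INVALID (collision), skipped
Fold 3: move[5]->R => LLLDLRLDL INVALID (collision), skipped
Fold 4: move[8]->D => LLLDLULDD VALID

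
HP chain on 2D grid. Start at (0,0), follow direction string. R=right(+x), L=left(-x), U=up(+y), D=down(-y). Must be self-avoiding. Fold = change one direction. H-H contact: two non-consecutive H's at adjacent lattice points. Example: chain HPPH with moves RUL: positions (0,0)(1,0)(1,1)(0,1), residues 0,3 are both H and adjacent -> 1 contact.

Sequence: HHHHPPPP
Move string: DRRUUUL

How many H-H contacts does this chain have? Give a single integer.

Positions: [(0, 0), (0, -1), (1, -1), (2, -1), (2, 0), (2, 1), (2, 2), (1, 2)]
No H-H contacts found.

Answer: 0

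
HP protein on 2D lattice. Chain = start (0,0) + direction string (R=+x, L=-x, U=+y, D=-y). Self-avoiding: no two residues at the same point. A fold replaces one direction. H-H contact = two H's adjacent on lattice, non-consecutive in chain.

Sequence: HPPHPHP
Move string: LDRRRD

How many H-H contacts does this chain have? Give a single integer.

Positions: [(0, 0), (-1, 0), (-1, -1), (0, -1), (1, -1), (2, -1), (2, -2)]
H-H contact: residue 0 @(0,0) - residue 3 @(0, -1)

Answer: 1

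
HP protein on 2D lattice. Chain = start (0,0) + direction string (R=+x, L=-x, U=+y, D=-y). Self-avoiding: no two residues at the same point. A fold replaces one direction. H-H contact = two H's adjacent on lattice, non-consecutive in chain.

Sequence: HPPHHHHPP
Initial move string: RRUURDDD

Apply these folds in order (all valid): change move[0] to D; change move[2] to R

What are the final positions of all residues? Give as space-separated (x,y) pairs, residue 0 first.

Initial moves: RRUURDDD
Fold: move[0]->D => DRUURDDD (positions: [(0, 0), (0, -1), (1, -1), (1, 0), (1, 1), (2, 1), (2, 0), (2, -1), (2, -2)])
Fold: move[2]->R => DRRURDDD (positions: [(0, 0), (0, -1), (1, -1), (2, -1), (2, 0), (3, 0), (3, -1), (3, -2), (3, -3)])

Answer: (0,0) (0,-1) (1,-1) (2,-1) (2,0) (3,0) (3,-1) (3,-2) (3,-3)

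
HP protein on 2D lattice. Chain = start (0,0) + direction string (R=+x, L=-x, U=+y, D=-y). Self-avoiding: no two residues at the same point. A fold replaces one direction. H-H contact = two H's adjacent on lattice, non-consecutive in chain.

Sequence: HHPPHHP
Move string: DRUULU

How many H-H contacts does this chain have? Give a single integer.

Positions: [(0, 0), (0, -1), (1, -1), (1, 0), (1, 1), (0, 1), (0, 2)]
H-H contact: residue 0 @(0,0) - residue 5 @(0, 1)

Answer: 1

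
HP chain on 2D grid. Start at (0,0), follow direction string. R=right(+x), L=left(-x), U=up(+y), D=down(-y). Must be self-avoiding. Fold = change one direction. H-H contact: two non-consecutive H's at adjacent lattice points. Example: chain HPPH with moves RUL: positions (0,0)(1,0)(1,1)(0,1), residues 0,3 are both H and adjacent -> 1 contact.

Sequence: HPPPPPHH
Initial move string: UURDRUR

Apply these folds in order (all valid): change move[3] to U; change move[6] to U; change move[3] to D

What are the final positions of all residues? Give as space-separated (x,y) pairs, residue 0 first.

Answer: (0,0) (0,1) (0,2) (1,2) (1,1) (2,1) (2,2) (2,3)

Derivation:
Initial moves: UURDRUR
Fold: move[3]->U => UURURUR (positions: [(0, 0), (0, 1), (0, 2), (1, 2), (1, 3), (2, 3), (2, 4), (3, 4)])
Fold: move[6]->U => UURURUU (positions: [(0, 0), (0, 1), (0, 2), (1, 2), (1, 3), (2, 3), (2, 4), (2, 5)])
Fold: move[3]->D => UURDRUU (positions: [(0, 0), (0, 1), (0, 2), (1, 2), (1, 1), (2, 1), (2, 2), (2, 3)])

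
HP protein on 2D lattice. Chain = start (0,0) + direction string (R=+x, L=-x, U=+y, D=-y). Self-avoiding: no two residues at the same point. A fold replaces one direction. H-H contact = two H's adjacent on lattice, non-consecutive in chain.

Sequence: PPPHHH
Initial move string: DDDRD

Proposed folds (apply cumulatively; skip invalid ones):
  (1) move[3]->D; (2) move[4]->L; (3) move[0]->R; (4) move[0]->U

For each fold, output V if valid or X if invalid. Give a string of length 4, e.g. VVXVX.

Initial: DDDRD -> [(0, 0), (0, -1), (0, -2), (0, -3), (1, -3), (1, -4)]
Fold 1: move[3]->D => DDDDD VALID
Fold 2: move[4]->L => DDDDL VALID
Fold 3: move[0]->R => RDDDL VALID
Fold 4: move[0]->U => UDDDL INVALID (collision), skipped

Answer: VVVX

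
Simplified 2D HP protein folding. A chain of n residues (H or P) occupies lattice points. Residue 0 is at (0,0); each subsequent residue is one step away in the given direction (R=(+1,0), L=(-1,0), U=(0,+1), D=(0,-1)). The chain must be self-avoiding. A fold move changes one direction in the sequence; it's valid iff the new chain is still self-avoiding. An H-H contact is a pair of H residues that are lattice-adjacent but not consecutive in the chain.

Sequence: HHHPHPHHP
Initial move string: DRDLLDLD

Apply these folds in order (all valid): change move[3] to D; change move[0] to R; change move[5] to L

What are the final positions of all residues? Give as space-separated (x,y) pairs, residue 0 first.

Initial moves: DRDLLDLD
Fold: move[3]->D => DRDDLDLD (positions: [(0, 0), (0, -1), (1, -1), (1, -2), (1, -3), (0, -3), (0, -4), (-1, -4), (-1, -5)])
Fold: move[0]->R => RRDDLDLD (positions: [(0, 0), (1, 0), (2, 0), (2, -1), (2, -2), (1, -2), (1, -3), (0, -3), (0, -4)])
Fold: move[5]->L => RRDDLLLD (positions: [(0, 0), (1, 0), (2, 0), (2, -1), (2, -2), (1, -2), (0, -2), (-1, -2), (-1, -3)])

Answer: (0,0) (1,0) (2,0) (2,-1) (2,-2) (1,-2) (0,-2) (-1,-2) (-1,-3)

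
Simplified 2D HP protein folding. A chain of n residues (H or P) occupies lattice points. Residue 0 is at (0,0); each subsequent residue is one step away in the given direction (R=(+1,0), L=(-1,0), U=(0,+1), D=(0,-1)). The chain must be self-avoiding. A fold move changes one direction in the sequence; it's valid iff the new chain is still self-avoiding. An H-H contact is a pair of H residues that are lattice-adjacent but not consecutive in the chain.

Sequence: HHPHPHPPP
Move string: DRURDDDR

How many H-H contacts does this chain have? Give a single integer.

Positions: [(0, 0), (0, -1), (1, -1), (1, 0), (2, 0), (2, -1), (2, -2), (2, -3), (3, -3)]
H-H contact: residue 0 @(0,0) - residue 3 @(1, 0)

Answer: 1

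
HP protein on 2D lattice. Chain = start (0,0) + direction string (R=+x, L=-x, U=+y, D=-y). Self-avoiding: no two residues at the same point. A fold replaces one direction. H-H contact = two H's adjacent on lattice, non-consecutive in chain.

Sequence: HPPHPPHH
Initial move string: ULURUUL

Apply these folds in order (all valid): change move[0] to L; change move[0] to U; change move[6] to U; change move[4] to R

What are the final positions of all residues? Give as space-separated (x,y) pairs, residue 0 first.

Initial moves: ULURUUL
Fold: move[0]->L => LLURUUL (positions: [(0, 0), (-1, 0), (-2, 0), (-2, 1), (-1, 1), (-1, 2), (-1, 3), (-2, 3)])
Fold: move[0]->U => ULURUUL (positions: [(0, 0), (0, 1), (-1, 1), (-1, 2), (0, 2), (0, 3), (0, 4), (-1, 4)])
Fold: move[6]->U => ULURUUU (positions: [(0, 0), (0, 1), (-1, 1), (-1, 2), (0, 2), (0, 3), (0, 4), (0, 5)])
Fold: move[4]->R => ULURRUU (positions: [(0, 0), (0, 1), (-1, 1), (-1, 2), (0, 2), (1, 2), (1, 3), (1, 4)])

Answer: (0,0) (0,1) (-1,1) (-1,2) (0,2) (1,2) (1,3) (1,4)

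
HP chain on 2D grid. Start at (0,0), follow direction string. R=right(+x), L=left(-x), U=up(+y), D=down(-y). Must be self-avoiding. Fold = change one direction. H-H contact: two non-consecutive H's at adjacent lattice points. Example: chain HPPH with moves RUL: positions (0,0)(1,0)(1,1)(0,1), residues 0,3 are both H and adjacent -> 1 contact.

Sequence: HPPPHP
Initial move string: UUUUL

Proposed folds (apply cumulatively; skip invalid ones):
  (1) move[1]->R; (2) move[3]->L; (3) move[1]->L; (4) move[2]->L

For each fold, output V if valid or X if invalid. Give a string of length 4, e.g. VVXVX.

Initial: UUUUL -> [(0, 0), (0, 1), (0, 2), (0, 3), (0, 4), (-1, 4)]
Fold 1: move[1]->R => URUUL VALID
Fold 2: move[3]->L => URULL VALID
Fold 3: move[1]->L => ULULL VALID
Fold 4: move[2]->L => ULLLL VALID

Answer: VVVV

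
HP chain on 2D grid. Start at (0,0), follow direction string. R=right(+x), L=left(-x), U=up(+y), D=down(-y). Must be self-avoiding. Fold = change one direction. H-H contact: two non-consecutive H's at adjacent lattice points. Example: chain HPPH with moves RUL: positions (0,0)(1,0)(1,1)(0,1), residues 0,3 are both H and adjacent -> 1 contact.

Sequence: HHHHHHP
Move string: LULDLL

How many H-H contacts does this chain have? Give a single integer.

Answer: 1

Derivation:
Positions: [(0, 0), (-1, 0), (-1, 1), (-2, 1), (-2, 0), (-3, 0), (-4, 0)]
H-H contact: residue 1 @(-1,0) - residue 4 @(-2, 0)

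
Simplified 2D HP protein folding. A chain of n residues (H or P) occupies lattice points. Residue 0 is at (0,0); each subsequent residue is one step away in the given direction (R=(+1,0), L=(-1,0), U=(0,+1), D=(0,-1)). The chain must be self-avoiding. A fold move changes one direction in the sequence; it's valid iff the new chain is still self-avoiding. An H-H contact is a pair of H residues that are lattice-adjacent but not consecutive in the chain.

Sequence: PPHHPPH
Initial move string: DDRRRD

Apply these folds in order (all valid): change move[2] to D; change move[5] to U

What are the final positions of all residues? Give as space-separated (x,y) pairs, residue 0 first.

Answer: (0,0) (0,-1) (0,-2) (0,-3) (1,-3) (2,-3) (2,-2)

Derivation:
Initial moves: DDRRRD
Fold: move[2]->D => DDDRRD (positions: [(0, 0), (0, -1), (0, -2), (0, -3), (1, -3), (2, -3), (2, -4)])
Fold: move[5]->U => DDDRRU (positions: [(0, 0), (0, -1), (0, -2), (0, -3), (1, -3), (2, -3), (2, -2)])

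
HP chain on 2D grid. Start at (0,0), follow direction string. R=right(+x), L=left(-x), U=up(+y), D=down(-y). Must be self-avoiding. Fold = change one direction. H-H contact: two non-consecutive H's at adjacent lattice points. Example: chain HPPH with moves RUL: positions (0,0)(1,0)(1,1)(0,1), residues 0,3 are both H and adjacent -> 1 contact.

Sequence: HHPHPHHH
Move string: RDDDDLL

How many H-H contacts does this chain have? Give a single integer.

Answer: 0

Derivation:
Positions: [(0, 0), (1, 0), (1, -1), (1, -2), (1, -3), (1, -4), (0, -4), (-1, -4)]
No H-H contacts found.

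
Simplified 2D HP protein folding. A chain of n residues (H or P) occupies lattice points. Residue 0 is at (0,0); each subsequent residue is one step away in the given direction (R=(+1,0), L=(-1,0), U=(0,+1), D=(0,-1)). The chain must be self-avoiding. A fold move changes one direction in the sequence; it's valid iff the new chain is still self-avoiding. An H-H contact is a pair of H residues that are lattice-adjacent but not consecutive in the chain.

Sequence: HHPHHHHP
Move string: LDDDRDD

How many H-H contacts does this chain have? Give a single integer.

Positions: [(0, 0), (-1, 0), (-1, -1), (-1, -2), (-1, -3), (0, -3), (0, -4), (0, -5)]
No H-H contacts found.

Answer: 0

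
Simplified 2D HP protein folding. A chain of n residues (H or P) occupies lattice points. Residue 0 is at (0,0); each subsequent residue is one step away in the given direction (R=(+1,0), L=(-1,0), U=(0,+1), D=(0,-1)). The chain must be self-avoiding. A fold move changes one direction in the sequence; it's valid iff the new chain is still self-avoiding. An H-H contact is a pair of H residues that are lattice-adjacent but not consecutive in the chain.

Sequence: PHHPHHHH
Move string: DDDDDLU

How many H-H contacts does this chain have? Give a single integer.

Positions: [(0, 0), (0, -1), (0, -2), (0, -3), (0, -4), (0, -5), (-1, -5), (-1, -4)]
H-H contact: residue 4 @(0,-4) - residue 7 @(-1, -4)

Answer: 1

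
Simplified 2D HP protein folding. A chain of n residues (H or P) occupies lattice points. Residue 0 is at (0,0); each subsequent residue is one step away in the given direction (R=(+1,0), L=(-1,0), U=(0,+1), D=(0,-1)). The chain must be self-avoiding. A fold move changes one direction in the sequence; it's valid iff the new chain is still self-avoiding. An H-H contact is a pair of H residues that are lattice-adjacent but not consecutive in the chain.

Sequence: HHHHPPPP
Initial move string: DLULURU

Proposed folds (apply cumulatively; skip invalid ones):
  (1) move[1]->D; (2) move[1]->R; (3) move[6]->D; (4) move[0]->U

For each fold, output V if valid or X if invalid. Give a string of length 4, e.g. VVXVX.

Initial: DLULURU -> [(0, 0), (0, -1), (-1, -1), (-1, 0), (-2, 0), (-2, 1), (-1, 1), (-1, 2)]
Fold 1: move[1]->D => DDULURU INVALID (collision), skipped
Fold 2: move[1]->R => DRULURU INVALID (collision), skipped
Fold 3: move[6]->D => DLULURD INVALID (collision), skipped
Fold 4: move[0]->U => ULULURU VALID

Answer: XXXV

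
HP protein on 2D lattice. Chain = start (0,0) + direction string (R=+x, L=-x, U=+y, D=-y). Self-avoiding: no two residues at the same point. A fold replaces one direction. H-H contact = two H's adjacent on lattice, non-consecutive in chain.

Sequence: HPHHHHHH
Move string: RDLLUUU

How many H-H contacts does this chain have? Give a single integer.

Positions: [(0, 0), (1, 0), (1, -1), (0, -1), (-1, -1), (-1, 0), (-1, 1), (-1, 2)]
H-H contact: residue 0 @(0,0) - residue 5 @(-1, 0)
H-H contact: residue 0 @(0,0) - residue 3 @(0, -1)

Answer: 2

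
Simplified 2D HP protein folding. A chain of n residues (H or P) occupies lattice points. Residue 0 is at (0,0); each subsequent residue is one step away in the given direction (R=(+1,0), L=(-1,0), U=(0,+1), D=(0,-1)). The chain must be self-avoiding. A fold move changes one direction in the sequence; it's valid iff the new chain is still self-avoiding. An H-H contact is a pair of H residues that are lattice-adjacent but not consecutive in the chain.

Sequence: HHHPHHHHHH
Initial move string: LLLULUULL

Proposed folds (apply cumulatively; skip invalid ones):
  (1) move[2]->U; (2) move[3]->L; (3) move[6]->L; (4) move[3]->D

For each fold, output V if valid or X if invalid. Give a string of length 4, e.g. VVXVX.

Answer: VVVX

Derivation:
Initial: LLLULUULL -> [(0, 0), (-1, 0), (-2, 0), (-3, 0), (-3, 1), (-4, 1), (-4, 2), (-4, 3), (-5, 3), (-6, 3)]
Fold 1: move[2]->U => LLUULUULL VALID
Fold 2: move[3]->L => LLULLUULL VALID
Fold 3: move[6]->L => LLULLULLL VALID
Fold 4: move[3]->D => LLUDLULLL INVALID (collision), skipped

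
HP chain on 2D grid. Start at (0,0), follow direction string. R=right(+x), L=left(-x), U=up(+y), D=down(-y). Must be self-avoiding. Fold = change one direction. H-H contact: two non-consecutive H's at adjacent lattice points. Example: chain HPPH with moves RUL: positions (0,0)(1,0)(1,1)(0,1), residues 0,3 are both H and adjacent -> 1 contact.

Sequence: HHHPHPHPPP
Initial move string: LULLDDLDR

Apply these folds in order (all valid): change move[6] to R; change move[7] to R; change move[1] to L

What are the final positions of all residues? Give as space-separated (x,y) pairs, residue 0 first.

Answer: (0,0) (-1,0) (-2,0) (-3,0) (-4,0) (-4,-1) (-4,-2) (-3,-2) (-2,-2) (-1,-2)

Derivation:
Initial moves: LULLDDLDR
Fold: move[6]->R => LULLDDRDR (positions: [(0, 0), (-1, 0), (-1, 1), (-2, 1), (-3, 1), (-3, 0), (-3, -1), (-2, -1), (-2, -2), (-1, -2)])
Fold: move[7]->R => LULLDDRRR (positions: [(0, 0), (-1, 0), (-1, 1), (-2, 1), (-3, 1), (-3, 0), (-3, -1), (-2, -1), (-1, -1), (0, -1)])
Fold: move[1]->L => LLLLDDRRR (positions: [(0, 0), (-1, 0), (-2, 0), (-3, 0), (-4, 0), (-4, -1), (-4, -2), (-3, -2), (-2, -2), (-1, -2)])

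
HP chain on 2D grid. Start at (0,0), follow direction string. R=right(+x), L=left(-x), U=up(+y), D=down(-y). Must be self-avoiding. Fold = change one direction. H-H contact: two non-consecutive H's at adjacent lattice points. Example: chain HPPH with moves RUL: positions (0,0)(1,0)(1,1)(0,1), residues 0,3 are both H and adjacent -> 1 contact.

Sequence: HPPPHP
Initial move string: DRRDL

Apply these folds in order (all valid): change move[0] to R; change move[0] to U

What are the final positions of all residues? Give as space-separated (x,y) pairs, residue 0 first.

Answer: (0,0) (0,1) (1,1) (2,1) (2,0) (1,0)

Derivation:
Initial moves: DRRDL
Fold: move[0]->R => RRRDL (positions: [(0, 0), (1, 0), (2, 0), (3, 0), (3, -1), (2, -1)])
Fold: move[0]->U => URRDL (positions: [(0, 0), (0, 1), (1, 1), (2, 1), (2, 0), (1, 0)])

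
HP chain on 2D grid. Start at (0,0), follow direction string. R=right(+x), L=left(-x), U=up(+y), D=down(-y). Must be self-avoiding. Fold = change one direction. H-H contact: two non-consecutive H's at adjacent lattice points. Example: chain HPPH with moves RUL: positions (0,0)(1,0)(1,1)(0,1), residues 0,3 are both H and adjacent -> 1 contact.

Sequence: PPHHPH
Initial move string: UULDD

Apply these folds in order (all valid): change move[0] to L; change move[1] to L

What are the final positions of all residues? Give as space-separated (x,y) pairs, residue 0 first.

Answer: (0,0) (-1,0) (-2,0) (-3,0) (-3,-1) (-3,-2)

Derivation:
Initial moves: UULDD
Fold: move[0]->L => LULDD (positions: [(0, 0), (-1, 0), (-1, 1), (-2, 1), (-2, 0), (-2, -1)])
Fold: move[1]->L => LLLDD (positions: [(0, 0), (-1, 0), (-2, 0), (-3, 0), (-3, -1), (-3, -2)])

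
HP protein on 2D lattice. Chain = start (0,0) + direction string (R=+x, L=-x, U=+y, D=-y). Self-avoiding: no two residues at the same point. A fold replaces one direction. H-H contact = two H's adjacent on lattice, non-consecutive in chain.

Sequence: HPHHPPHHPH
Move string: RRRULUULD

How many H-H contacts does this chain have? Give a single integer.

Positions: [(0, 0), (1, 0), (2, 0), (3, 0), (3, 1), (2, 1), (2, 2), (2, 3), (1, 3), (1, 2)]
H-H contact: residue 6 @(2,2) - residue 9 @(1, 2)

Answer: 1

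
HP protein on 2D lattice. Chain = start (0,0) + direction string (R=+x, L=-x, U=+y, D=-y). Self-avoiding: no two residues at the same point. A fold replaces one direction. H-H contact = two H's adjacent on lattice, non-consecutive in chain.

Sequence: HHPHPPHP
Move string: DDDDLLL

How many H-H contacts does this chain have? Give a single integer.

Answer: 0

Derivation:
Positions: [(0, 0), (0, -1), (0, -2), (0, -3), (0, -4), (-1, -4), (-2, -4), (-3, -4)]
No H-H contacts found.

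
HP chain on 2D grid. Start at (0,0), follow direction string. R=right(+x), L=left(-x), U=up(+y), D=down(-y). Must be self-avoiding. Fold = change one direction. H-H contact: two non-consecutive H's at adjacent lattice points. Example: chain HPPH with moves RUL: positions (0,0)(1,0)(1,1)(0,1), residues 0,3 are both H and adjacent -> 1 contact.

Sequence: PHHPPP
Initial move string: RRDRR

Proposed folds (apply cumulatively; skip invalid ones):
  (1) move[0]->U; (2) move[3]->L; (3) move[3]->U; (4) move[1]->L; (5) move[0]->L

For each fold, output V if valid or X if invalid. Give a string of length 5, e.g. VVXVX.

Initial: RRDRR -> [(0, 0), (1, 0), (2, 0), (2, -1), (3, -1), (4, -1)]
Fold 1: move[0]->U => URDRR VALID
Fold 2: move[3]->L => URDLR INVALID (collision), skipped
Fold 3: move[3]->U => URDUR INVALID (collision), skipped
Fold 4: move[1]->L => ULDRR INVALID (collision), skipped
Fold 5: move[0]->L => LRDRR INVALID (collision), skipped

Answer: VXXXX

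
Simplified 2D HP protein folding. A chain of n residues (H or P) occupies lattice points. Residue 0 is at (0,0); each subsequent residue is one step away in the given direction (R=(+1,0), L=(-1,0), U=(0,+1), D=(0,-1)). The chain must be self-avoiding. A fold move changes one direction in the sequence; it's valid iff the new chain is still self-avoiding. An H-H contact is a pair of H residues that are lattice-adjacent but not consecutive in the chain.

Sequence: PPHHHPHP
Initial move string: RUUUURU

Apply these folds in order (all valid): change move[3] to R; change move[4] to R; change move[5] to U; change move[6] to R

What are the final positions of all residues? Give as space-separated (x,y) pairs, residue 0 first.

Answer: (0,0) (1,0) (1,1) (1,2) (2,2) (3,2) (3,3) (4,3)

Derivation:
Initial moves: RUUUURU
Fold: move[3]->R => RUURURU (positions: [(0, 0), (1, 0), (1, 1), (1, 2), (2, 2), (2, 3), (3, 3), (3, 4)])
Fold: move[4]->R => RUURRRU (positions: [(0, 0), (1, 0), (1, 1), (1, 2), (2, 2), (3, 2), (4, 2), (4, 3)])
Fold: move[5]->U => RUURRUU (positions: [(0, 0), (1, 0), (1, 1), (1, 2), (2, 2), (3, 2), (3, 3), (3, 4)])
Fold: move[6]->R => RUURRUR (positions: [(0, 0), (1, 0), (1, 1), (1, 2), (2, 2), (3, 2), (3, 3), (4, 3)])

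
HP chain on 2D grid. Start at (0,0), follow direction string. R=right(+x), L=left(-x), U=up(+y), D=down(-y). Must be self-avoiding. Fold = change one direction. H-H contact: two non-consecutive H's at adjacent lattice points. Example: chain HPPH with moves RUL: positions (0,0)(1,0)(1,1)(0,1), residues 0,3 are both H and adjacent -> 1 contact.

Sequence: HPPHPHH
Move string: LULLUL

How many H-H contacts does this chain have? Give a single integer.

Answer: 0

Derivation:
Positions: [(0, 0), (-1, 0), (-1, 1), (-2, 1), (-3, 1), (-3, 2), (-4, 2)]
No H-H contacts found.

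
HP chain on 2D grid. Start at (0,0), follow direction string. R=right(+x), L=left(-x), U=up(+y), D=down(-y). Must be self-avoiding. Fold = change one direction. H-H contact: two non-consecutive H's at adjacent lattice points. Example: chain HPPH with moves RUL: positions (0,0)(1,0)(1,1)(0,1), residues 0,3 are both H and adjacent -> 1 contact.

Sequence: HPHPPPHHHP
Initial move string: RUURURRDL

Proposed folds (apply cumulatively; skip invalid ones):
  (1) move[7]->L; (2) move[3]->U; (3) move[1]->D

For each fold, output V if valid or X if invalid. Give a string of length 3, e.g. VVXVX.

Answer: XVX

Derivation:
Initial: RUURURRDL -> [(0, 0), (1, 0), (1, 1), (1, 2), (2, 2), (2, 3), (3, 3), (4, 3), (4, 2), (3, 2)]
Fold 1: move[7]->L => RUURURRLL INVALID (collision), skipped
Fold 2: move[3]->U => RUUUURRDL VALID
Fold 3: move[1]->D => RDUUURRDL INVALID (collision), skipped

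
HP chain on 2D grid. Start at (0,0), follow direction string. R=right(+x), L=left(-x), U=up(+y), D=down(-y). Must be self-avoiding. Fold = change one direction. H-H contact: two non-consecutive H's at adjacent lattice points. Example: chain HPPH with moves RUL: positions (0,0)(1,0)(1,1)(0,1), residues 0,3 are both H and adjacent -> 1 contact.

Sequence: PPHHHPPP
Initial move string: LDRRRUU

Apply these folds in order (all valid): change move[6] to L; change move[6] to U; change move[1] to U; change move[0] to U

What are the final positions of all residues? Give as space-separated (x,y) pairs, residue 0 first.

Initial moves: LDRRRUU
Fold: move[6]->L => LDRRRUL (positions: [(0, 0), (-1, 0), (-1, -1), (0, -1), (1, -1), (2, -1), (2, 0), (1, 0)])
Fold: move[6]->U => LDRRRUU (positions: [(0, 0), (-1, 0), (-1, -1), (0, -1), (1, -1), (2, -1), (2, 0), (2, 1)])
Fold: move[1]->U => LURRRUU (positions: [(0, 0), (-1, 0), (-1, 1), (0, 1), (1, 1), (2, 1), (2, 2), (2, 3)])
Fold: move[0]->U => UURRRUU (positions: [(0, 0), (0, 1), (0, 2), (1, 2), (2, 2), (3, 2), (3, 3), (3, 4)])

Answer: (0,0) (0,1) (0,2) (1,2) (2,2) (3,2) (3,3) (3,4)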